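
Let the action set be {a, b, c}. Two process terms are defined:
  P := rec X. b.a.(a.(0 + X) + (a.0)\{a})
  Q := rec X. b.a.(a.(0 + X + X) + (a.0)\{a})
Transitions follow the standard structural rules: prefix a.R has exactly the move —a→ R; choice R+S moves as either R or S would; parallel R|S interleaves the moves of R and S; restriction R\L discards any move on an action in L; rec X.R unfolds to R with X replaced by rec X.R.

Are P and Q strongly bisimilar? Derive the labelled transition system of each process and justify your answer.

Reachable graph of P (4 states):
  p0 = rec X. b.a.(a.(0 + X) + (a.0)\{a}) :: ··b··> p1
  p1 = a.(a.(0 + (rec X. b.a.(a.(0 + X) + (a.0)\{a}))) + (a.0)\{a}) :: ··a··> p2
  p2 = a.(0 + (rec X. b.a.(a.(0 + X) + (a.0)\{a}))) + (a.0)\{a} :: ··a··> p3
  p3 = 0 + (rec X. b.a.(a.(0 + X) + (a.0)\{a})) :: ··b··> p1
Reachable graph of Q (4 states):
  q0 = rec X. b.a.(a.(0 + X + X) + (a.0)\{a}) :: ··b··> q1
  q1 = a.(a.(0 + (rec X. b.a.(a.(0 + X + X) + (a.0)\{a})) + (rec X. b.a.(a.(0 + X + X) + (a.0)\{a}))) + (a.0)\{a}) :: ··a··> q2
  q2 = a.(0 + (rec X. b.a.(a.(0 + X + X) + (a.0)\{a})) + (rec X. b.a.(a.(0 + X + X) + (a.0)\{a}))) + (a.0)\{a} :: ··a··> q3
  q3 = 0 + (rec X. b.a.(a.(0 + X + X) + (a.0)\{a})) + (rec X. b.a.(a.(0 + X + X) + (a.0)\{a})) :: ··b··> q1
Coarsest stable partition (strong bisimilarity classes):
  B0 = {p0, p3, q0, q3}
  B1 = {p1, q1}
  B2 = {p2, q2}
p0 ∈ B0, q0 ∈ B0 → same block

P ~ Q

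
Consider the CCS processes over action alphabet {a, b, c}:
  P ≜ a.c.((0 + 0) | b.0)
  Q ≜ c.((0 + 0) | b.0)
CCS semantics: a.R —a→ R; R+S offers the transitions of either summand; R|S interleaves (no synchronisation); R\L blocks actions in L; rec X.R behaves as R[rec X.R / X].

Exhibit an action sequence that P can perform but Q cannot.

Reachable graph of P (4 states):
  s0 = a.c.((0 + 0) | b.0) has moves -a-> s1
  s1 = c.((0 + 0) | b.0) has moves -c-> s2
  s2 = (0 + 0) | b.0 has moves -b-> s3
  s3 = (0 + 0) | 0 has moves ·
Reachable graph of Q (3 states):
  t0 = c.((0 + 0) | b.0) has moves -c-> t1
  t1 = (0 + 0) | b.0 has moves -b-> t2
  t2 = (0 + 0) | 0 has moves ·
Run σ = ⟨a⟩ on P: start {s0}
  after a @ step 1: {s1}
  — P admits the full trace.
Run σ = ⟨a⟩ on Q: start {t0}
  after a @ step 1: ∅ (Q stuck)

a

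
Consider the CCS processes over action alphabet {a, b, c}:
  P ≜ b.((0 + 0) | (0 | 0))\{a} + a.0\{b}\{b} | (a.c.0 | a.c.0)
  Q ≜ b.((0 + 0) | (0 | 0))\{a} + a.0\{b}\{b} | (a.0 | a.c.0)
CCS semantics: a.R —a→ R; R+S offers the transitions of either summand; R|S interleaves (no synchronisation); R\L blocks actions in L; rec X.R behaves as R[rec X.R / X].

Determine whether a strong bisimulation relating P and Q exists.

not bisimilar

Reachable graph of P (19 states):
  p0 = b.((0 + 0) | (0 | 0))\{a} + a.0\{b}\{b} | (a.c.0 | a.c.0) ⊢ ··a··> p1, ··a··> p2, ··a··> p3, ··b··> p4
  p1 = 0\{b}\{b} | (a.c.0 | a.c.0) ⊢ ··a··> p5, ··a··> p6
  p2 = a.0\{b}\{b} | (a.c.0 | c.0) ⊢ ··a··> p5, ··a··> p7, ··c··> p8
  p3 = a.0\{b}\{b} | (c.0 | a.c.0) ⊢ ··a··> p6, ··a··> p7, ··c··> p9
  p4 = ((0 + 0) | (0 | 0))\{a} ⊢ (no moves)
  p5 = 0\{b}\{b} | (a.c.0 | c.0) ⊢ ··a··> p10, ··c··> p11
  p6 = 0\{b}\{b} | (c.0 | a.c.0) ⊢ ··a··> p10, ··c··> p12
  p7 = a.0\{b}\{b} | (c.0 | c.0) ⊢ ··a··> p10, ··c··> p13, ··c··> p14
  p8 = a.0\{b}\{b} | (a.c.0 | 0) ⊢ ··a··> p11, ··a··> p14
  p9 = a.0\{b}\{b} | (0 | a.c.0) ⊢ ··a··> p12, ··a··> p13
  p10 = 0\{b}\{b} | (c.0 | c.0) ⊢ ··c··> p15, ··c··> p16
  p11 = 0\{b}\{b} | (a.c.0 | 0) ⊢ ··a··> p16
  p12 = 0\{b}\{b} | (0 | a.c.0) ⊢ ··a··> p15
  p13 = a.0\{b}\{b} | (0 | c.0) ⊢ ··a··> p15, ··c··> p17
  p14 = a.0\{b}\{b} | (c.0 | 0) ⊢ ··a··> p16, ··c··> p17
  p15 = 0\{b}\{b} | (0 | c.0) ⊢ ··c··> p18
  p16 = 0\{b}\{b} | (c.0 | 0) ⊢ ··c··> p18
  p17 = a.0\{b}\{b} | (0 | 0) ⊢ ··a··> p18
  p18 = 0\{b}\{b} | (0 | 0) ⊢ (no moves)
Reachable graph of Q (13 states):
  q0 = b.((0 + 0) | (0 | 0))\{a} + a.0\{b}\{b} | (a.0 | a.c.0) ⊢ ··a··> q1, ··a··> q2, ··a··> q3, ··b··> q4
  q1 = 0\{b}\{b} | (a.0 | a.c.0) ⊢ ··a··> q5, ··a··> q6
  q2 = a.0\{b}\{b} | (0 | a.c.0) ⊢ ··a··> q5, ··a··> q7
  q3 = a.0\{b}\{b} | (a.0 | c.0) ⊢ ··a··> q6, ··a··> q7, ··c··> q8
  q4 = ((0 + 0) | (0 | 0))\{a} ⊢ (no moves)
  q5 = 0\{b}\{b} | (0 | a.c.0) ⊢ ··a··> q9
  q6 = 0\{b}\{b} | (a.0 | c.0) ⊢ ··a··> q9, ··c··> q10
  q7 = a.0\{b}\{b} | (0 | c.0) ⊢ ··a··> q9, ··c··> q11
  q8 = a.0\{b}\{b} | (a.0 | 0) ⊢ ··a··> q10, ··a··> q11
  q9 = 0\{b}\{b} | (0 | c.0) ⊢ ··c··> q12
  q10 = 0\{b}\{b} | (a.0 | 0) ⊢ ··a··> q12
  q11 = a.0\{b}\{b} | (0 | 0) ⊢ ··a··> q12
  q12 = 0\{b}\{b} | (0 | 0) ⊢ (no moves)
Partition-refinement fixed point:
  B0 = {p0}
  B1 = {p1}
  B2 = {p5, p6}
  B3 = {p10}
  B4 = {p15, p16, q9}
  B5 = {p18, p4, q12, q4}
  B6 = {p11, p12, q5}
  B7 = {p2, p3}
  B8 = {p7}
  B9 = {p13, p14, q6, q7}
  B10 = {p17, q10, q11}
  B11 = {p8, p9, q1, q2}
  B12 = {q0}
  B13 = {q3}
  B14 = {q8}
p0 ∈ B0, q0 ∈ B12 → different blocks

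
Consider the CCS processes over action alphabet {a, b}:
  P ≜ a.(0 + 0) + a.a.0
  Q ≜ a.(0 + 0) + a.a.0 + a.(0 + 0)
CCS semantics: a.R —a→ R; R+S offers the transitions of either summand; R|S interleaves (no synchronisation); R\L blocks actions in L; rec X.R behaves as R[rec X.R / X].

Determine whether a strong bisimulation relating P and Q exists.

P's transition system — 4 states:
  s0 = a.(0 + 0) + a.a.0 has moves —a→ s1, —a→ s2
  s1 = 0 + 0 has moves stopped
  s2 = a.0 has moves —a→ s3
  s3 = 0 has moves stopped
Q's transition system — 4 states:
  t0 = a.(0 + 0) + a.a.0 + a.(0 + 0) has moves —a→ t1, —a→ t2
  t1 = 0 + 0 has moves stopped
  t2 = a.0 has moves —a→ t3
  t3 = 0 has moves stopped
Partition-refinement fixed point:
  B0 = {s0, t0}
  B1 = {s1, s3, t1, t3}
  B2 = {s2, t2}
s0 ∈ B0, t0 ∈ B0 → same block

bisimilar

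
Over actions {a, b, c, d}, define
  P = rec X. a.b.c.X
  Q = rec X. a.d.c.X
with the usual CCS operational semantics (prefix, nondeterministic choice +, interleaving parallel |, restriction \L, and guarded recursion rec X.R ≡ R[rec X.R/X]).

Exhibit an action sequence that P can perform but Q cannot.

ab

Reachable graph of P (3 states):
  u0 = rec X. a.b.c.X | --a--▸ u1
  u1 = b.c.(rec X. a.b.c.X) | --b--▸ u2
  u2 = c.(rec X. a.b.c.X) | --c--▸ u0
Reachable graph of Q (3 states):
  v0 = rec X. a.d.c.X | --a--▸ v1
  v1 = d.c.(rec X. a.d.c.X) | --d--▸ v2
  v2 = c.(rec X. a.d.c.X) | --c--▸ v0
Run σ = ⟨ab⟩ on P: start {u0}
  after a @ step 1: {u1}
  after b @ step 2: {u2}
  P completes σ.
Run σ = ⟨ab⟩ on Q: start {v0}
  after a @ step 1: {v1}
  after b @ step 2: no successor for Q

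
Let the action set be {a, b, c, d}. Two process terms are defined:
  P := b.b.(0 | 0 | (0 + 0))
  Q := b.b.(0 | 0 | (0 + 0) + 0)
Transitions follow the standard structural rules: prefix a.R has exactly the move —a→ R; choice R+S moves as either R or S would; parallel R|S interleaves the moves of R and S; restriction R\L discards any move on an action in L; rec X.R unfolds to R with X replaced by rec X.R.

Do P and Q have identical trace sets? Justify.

trace-equivalent

LTS(P): 3 reachable states
  m0 = b.b.(0 | 0 | (0 + 0)) → =b=> m1
  m1 = b.(0 | 0 | (0 + 0)) → =b=> m2
  m2 = 0 | 0 | (0 + 0) → ·
LTS(Q): 3 reachable states
  n0 = b.b.(0 | 0 | (0 + 0) + 0) → =b=> n1
  n1 = b.(0 | 0 | (0 + 0) + 0) → =b=> n2
  n2 = 0 | 0 | (0 + 0) + 0 → ·
Coarsest stable partition (strong bisimilarity classes):
  B0 = {m0, n0}
  B1 = {m1, n1}
  B2 = {m2, n2}
m0 ∈ B0, n0 ∈ B0 → same block
Bisimilar ⇒ trace-equivalent.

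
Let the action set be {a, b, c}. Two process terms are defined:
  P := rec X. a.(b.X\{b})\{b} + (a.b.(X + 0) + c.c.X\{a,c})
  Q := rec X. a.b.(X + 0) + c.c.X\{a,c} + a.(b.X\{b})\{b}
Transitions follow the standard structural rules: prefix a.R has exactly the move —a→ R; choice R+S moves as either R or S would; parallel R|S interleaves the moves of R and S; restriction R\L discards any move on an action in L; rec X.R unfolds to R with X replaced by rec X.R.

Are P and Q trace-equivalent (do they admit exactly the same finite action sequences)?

Reachable graph of P (6 states):
  m0 = rec X. a.(b.X\{b})\{b} + (a.b.(X + 0) + c.c.X\{a,c}) → —a→ m1, —a→ m2, —c→ m3
  m1 = (b.(rec X. a.(b.X\{b})\{b} + (a.b.(X + 0) + c.c.X\{a,c}))\{b})\{b} → deadlocked
  m2 = b.((rec X. a.(b.X\{b})\{b} + (a.b.(X + 0) + c.c.X\{a,c})) + 0) → —b→ m4
  m3 = c.(rec X. a.(b.X\{b})\{b} + (a.b.(X + 0) + c.c.X\{a,c}))\{a,c} → —c→ m5
  m4 = (rec X. a.(b.X\{b})\{b} + (a.b.(X + 0) + c.c.X\{a,c})) + 0 → —a→ m1, —a→ m2, —c→ m3
  m5 = (rec X. a.(b.X\{b})\{b} + (a.b.(X + 0) + c.c.X\{a,c}))\{a,c} → deadlocked
Reachable graph of Q (6 states):
  n0 = rec X. a.b.(X + 0) + c.c.X\{a,c} + a.(b.X\{b})\{b} → —a→ n1, —a→ n2, —c→ n3
  n1 = (b.(rec X. a.b.(X + 0) + c.c.X\{a,c} + a.(b.X\{b})\{b})\{b})\{b} → deadlocked
  n2 = b.((rec X. a.b.(X + 0) + c.c.X\{a,c} + a.(b.X\{b})\{b}) + 0) → —b→ n4
  n3 = c.(rec X. a.b.(X + 0) + c.c.X\{a,c} + a.(b.X\{b})\{b})\{a,c} → —c→ n5
  n4 = (rec X. a.b.(X + 0) + c.c.X\{a,c} + a.(b.X\{b})\{b}) + 0 → —a→ n1, —a→ n2, —c→ n3
  n5 = (rec X. a.b.(X + 0) + c.c.X\{a,c} + a.(b.X\{b})\{b})\{a,c} → deadlocked
Coarsest stable partition (strong bisimilarity classes):
  B0 = {m0, m4, n0, n4}
  B1 = {m1, m5, n1, n5}
  B2 = {m3, n3}
  B3 = {m2, n2}
m0 ∈ B0, n0 ∈ B0 → same block
Bisimilar ⇒ trace-equivalent.

trace-equivalent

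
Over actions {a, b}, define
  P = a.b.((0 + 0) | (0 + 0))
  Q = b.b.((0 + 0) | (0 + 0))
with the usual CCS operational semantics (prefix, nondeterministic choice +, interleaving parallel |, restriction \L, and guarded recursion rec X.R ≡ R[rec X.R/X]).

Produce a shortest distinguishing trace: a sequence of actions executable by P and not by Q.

a

P's transition system — 3 states:
  p0 = a.b.((0 + 0) | (0 + 0)) | =a=> p1
  p1 = b.((0 + 0) | (0 + 0)) | =b=> p2
  p2 = (0 + 0) | (0 + 0) | deadlocked
Q's transition system — 3 states:
  q0 = b.b.((0 + 0) | (0 + 0)) | =b=> q1
  q1 = b.((0 + 0) | (0 + 0)) | =b=> q2
  q2 = (0 + 0) | (0 + 0) | deadlocked
Executing a from P (initial set {p0}):
  after a @ step 1: {p1}
  ✓ P
Executing a from Q (initial set {q0}):
  after a @ step 1: ∅  — Q cannot continue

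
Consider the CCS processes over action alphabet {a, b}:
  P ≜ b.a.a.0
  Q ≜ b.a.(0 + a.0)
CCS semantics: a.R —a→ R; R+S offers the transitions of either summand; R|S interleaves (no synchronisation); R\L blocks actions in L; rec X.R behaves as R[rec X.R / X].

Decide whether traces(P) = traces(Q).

LTS(P): 4 reachable states
  s0 = b.a.a.0 → -b-> s1
  s1 = a.a.0 → -a-> s2
  s2 = a.0 → -a-> s3
  s3 = 0 → ·
LTS(Q): 4 reachable states
  t0 = b.a.(0 + a.0) → -b-> t1
  t1 = a.(0 + a.0) → -a-> t2
  t2 = 0 + a.0 → -a-> t3
  t3 = 0 → ·
Coarsest stable partition (strong bisimilarity classes):
  B0 = {s0, t0}
  B1 = {s1, t1}
  B2 = {s2, t2}
  B3 = {s3, t3}
s0 ∈ B0, t0 ∈ B0 → same block
Bisimilar ⇒ trace-equivalent.

traces(P) = traces(Q)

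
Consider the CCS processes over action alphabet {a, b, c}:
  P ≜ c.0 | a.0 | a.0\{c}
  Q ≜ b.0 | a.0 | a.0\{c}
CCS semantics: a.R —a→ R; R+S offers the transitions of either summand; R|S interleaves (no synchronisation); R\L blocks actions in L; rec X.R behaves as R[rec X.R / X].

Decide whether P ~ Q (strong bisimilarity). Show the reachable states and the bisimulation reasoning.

Reachable graph of P (8 states):
  s0 = c.0 | a.0 | a.0\{c} :: —a→ s1, —a→ s2, —c→ s3
  s1 = c.0 | 0 | a.0\{c} :: —a→ s4, —c→ s5
  s2 = c.0 | a.0 | 0\{c} :: —a→ s4, —c→ s6
  s3 = 0 | a.0 | a.0\{c} :: —a→ s5, —a→ s6
  s4 = c.0 | 0 | 0\{c} :: —c→ s7
  s5 = 0 | 0 | a.0\{c} :: —a→ s7
  s6 = 0 | a.0 | 0\{c} :: —a→ s7
  s7 = 0 | 0 | 0\{c} :: (no moves)
Reachable graph of Q (8 states):
  t0 = b.0 | a.0 | a.0\{c} :: —a→ t1, —a→ t2, —b→ t3
  t1 = b.0 | 0 | a.0\{c} :: —a→ t4, —b→ t5
  t2 = b.0 | a.0 | 0\{c} :: —a→ t4, —b→ t6
  t3 = 0 | a.0 | a.0\{c} :: —a→ t5, —a→ t6
  t4 = b.0 | 0 | 0\{c} :: —b→ t7
  t5 = 0 | 0 | a.0\{c} :: —a→ t7
  t6 = 0 | a.0 | 0\{c} :: —a→ t7
  t7 = 0 | 0 | 0\{c} :: (no moves)
Partition-refinement fixed point:
  B0 = {s0}
  B1 = {s1, s2}
  B2 = {s5, s6, t5, t6}
  B3 = {s7, t7}
  B4 = {s4}
  B5 = {s3, t3}
  B6 = {t0}
  B7 = {t1, t2}
  B8 = {t4}
s0 ∈ B0, t0 ∈ B6 → different blocks

P ≁ Q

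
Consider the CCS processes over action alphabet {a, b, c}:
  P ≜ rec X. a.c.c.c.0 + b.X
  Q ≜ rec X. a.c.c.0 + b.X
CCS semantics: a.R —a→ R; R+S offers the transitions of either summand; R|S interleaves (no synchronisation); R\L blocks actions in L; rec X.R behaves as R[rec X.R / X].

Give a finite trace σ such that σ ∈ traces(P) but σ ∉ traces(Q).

accc

LTS(P): 5 reachable states
  s0 = rec X. a.c.c.c.0 + b.X :: ··a··> s1, ··b··> s0
  s1 = c.c.c.0 :: ··c··> s2
  s2 = c.c.0 :: ··c··> s3
  s3 = c.0 :: ··c··> s4
  s4 = 0 :: ·
LTS(Q): 4 reachable states
  t0 = rec X. a.c.c.0 + b.X :: ··a··> t1, ··b··> t0
  t1 = c.c.0 :: ··c··> t2
  t2 = c.0 :: ··c··> t3
  t3 = 0 :: ·
Executing accc from P (initial set {s0}):
  after a @ step 1: {s1}
  after c @ step 2: {s2}
  after c @ step 3: {s3}
  after c @ step 4: {s4}
  P completes σ.
Executing accc from Q (initial set {t0}):
  after a @ step 1: {t1}
  after c @ step 2: {t2}
  after c @ step 3: {t3}
  after c @ step 4: ∅ (Q stuck)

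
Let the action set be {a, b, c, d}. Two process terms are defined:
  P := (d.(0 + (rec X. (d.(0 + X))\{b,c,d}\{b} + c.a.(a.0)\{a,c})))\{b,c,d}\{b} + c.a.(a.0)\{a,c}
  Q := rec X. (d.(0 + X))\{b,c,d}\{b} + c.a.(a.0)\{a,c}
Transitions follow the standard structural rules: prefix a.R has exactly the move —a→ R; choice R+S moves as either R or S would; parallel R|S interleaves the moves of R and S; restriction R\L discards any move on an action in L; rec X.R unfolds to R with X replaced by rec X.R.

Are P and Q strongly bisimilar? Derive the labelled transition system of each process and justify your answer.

bisimilar

Reachable graph of P (3 states):
  p0 = (d.(0 + (rec X. (d.(0 + X))\{b,c,d}\{b} + c.a.(a.0)\{a,c})))\{b,c,d}\{b} + c.a.(a.0)\{a,c} → ··c··> p1
  p1 = a.(a.0)\{a,c} → ··a··> p2
  p2 = (a.0)\{a,c} → ·
Reachable graph of Q (3 states):
  q0 = rec X. (d.(0 + X))\{b,c,d}\{b} + c.a.(a.0)\{a,c} → ··c··> q1
  q1 = a.(a.0)\{a,c} → ··a··> q2
  q2 = (a.0)\{a,c} → ·
Partition-refinement fixed point:
  B0 = {p0, q0}
  B1 = {p1, q1}
  B2 = {p2, q2}
p0 ∈ B0, q0 ∈ B0 → same block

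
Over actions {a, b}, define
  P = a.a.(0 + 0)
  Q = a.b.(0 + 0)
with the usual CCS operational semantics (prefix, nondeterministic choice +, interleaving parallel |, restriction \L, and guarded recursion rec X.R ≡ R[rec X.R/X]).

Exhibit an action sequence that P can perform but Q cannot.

LTS(P): 3 reachable states
  p0 = a.a.(0 + 0) :: --a--▸ p1
  p1 = a.(0 + 0) :: --a--▸ p2
  p2 = 0 + 0 :: ·
LTS(Q): 3 reachable states
  q0 = a.b.(0 + 0) :: --a--▸ q1
  q1 = b.(0 + 0) :: --b--▸ q2
  q2 = 0 + 0 :: ·
Trace ⟨aa⟩ through P, begin at {p0}:
  [1] a ⇒ {p1}
  [2] a ⇒ {p2}
  P completes σ.
Trace ⟨aa⟩ through Q, begin at {q0}:
  [1] a ⇒ {q1}
  [2] a ⇒ ∅ (Q stuck)

aa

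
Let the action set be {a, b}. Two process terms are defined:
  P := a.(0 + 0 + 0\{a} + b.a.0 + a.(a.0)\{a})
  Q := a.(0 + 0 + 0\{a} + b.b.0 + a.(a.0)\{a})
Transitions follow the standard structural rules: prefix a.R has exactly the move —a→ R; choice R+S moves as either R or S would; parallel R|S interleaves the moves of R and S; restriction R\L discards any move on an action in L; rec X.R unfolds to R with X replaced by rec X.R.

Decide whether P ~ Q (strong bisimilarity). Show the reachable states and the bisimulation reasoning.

P's transition system — 5 states:
  u0 = a.(0 + 0 + 0\{a} + b.a.0 + a.(a.0)\{a}) :: —a→ u1
  u1 = 0 + 0 + 0\{a} + b.a.0 + a.(a.0)\{a} :: —a→ u2, —b→ u3
  u2 = (a.0)\{a} :: (no moves)
  u3 = a.0 :: —a→ u4
  u4 = 0 :: (no moves)
Q's transition system — 5 states:
  v0 = a.(0 + 0 + 0\{a} + b.b.0 + a.(a.0)\{a}) :: —a→ v1
  v1 = 0 + 0 + 0\{a} + b.b.0 + a.(a.0)\{a} :: —a→ v2, —b→ v3
  v2 = (a.0)\{a} :: (no moves)
  v3 = b.0 :: —b→ v4
  v4 = 0 :: (no moves)
Partition-refinement fixed point:
  B0 = {u0}
  B1 = {u1}
  B2 = {u2, u4, v2, v4}
  B3 = {u3}
  B4 = {v0}
  B5 = {v1}
  B6 = {v3}
u0 ∈ B0, v0 ∈ B4 → different blocks

NO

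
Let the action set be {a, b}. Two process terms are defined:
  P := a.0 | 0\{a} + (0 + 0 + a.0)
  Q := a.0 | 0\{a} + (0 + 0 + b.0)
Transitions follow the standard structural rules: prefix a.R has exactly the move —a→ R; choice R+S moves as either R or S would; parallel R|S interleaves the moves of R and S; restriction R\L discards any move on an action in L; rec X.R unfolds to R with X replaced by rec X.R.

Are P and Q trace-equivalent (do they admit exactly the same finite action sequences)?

NO — witness ⟨b⟩

LTS(P): 3 reachable states
  u0 = a.0 | 0\{a} + (0 + 0 + a.0) | =a=> u1, =a=> u2
  u1 = 0 | ∅
  u2 = 0 | 0\{a} | ∅
LTS(Q): 3 reachable states
  v0 = a.0 | 0\{a} + (0 + 0 + b.0) | =a=> v1, =b=> v2
  v1 = 0 | 0\{a} | ∅
  v2 = 0 | ∅
Run σ = ⟨b⟩ on Q: start {v0}
  [1] b ⇒ {v2}
  Q completes σ.
Run σ = ⟨b⟩ on P: start {u0}
  [1] b ⇒ ∅  — P cannot continue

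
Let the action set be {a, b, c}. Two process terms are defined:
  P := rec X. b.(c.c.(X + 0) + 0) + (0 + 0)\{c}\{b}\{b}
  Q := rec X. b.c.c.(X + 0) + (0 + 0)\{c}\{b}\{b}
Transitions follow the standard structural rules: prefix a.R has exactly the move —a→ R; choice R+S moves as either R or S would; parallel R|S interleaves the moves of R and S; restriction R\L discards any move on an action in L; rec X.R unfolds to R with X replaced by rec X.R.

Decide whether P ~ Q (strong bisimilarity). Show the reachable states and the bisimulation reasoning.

P's transition system — 4 states:
  s0 = rec X. b.(c.c.(X + 0) + 0) + (0 + 0)\{c}\{b}\{b} ⊢ —b→ s1
  s1 = c.c.((rec X. b.(c.c.(X + 0) + 0) + (0 + 0)\{c}\{b}\{b}) + 0) + 0 ⊢ —c→ s2
  s2 = c.((rec X. b.(c.c.(X + 0) + 0) + (0 + 0)\{c}\{b}\{b}) + 0) ⊢ —c→ s3
  s3 = (rec X. b.(c.c.(X + 0) + 0) + (0 + 0)\{c}\{b}\{b}) + 0 ⊢ —b→ s1
Q's transition system — 4 states:
  t0 = rec X. b.c.c.(X + 0) + (0 + 0)\{c}\{b}\{b} ⊢ —b→ t1
  t1 = c.c.((rec X. b.c.c.(X + 0) + (0 + 0)\{c}\{b}\{b}) + 0) ⊢ —c→ t2
  t2 = c.((rec X. b.c.c.(X + 0) + (0 + 0)\{c}\{b}\{b}) + 0) ⊢ —c→ t3
  t3 = (rec X. b.c.c.(X + 0) + (0 + 0)\{c}\{b}\{b}) + 0 ⊢ —b→ t1
Coarsest stable partition (strong bisimilarity classes):
  B0 = {s0, s3, t0, t3}
  B1 = {s1, t1}
  B2 = {s2, t2}
s0 ∈ B0, t0 ∈ B0 → same block

P ~ Q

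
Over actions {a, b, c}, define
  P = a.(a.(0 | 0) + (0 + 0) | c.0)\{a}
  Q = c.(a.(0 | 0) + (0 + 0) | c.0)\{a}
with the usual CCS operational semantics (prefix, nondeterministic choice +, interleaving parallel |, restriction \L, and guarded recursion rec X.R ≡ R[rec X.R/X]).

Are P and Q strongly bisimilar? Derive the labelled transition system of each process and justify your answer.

P ≁ Q

Reachable graph of P (3 states):
  p0 = a.(a.(0 | 0) + (0 + 0) | c.0)\{a} :: ··a··> p1
  p1 = (a.(0 | 0) + (0 + 0) | c.0)\{a} :: ··c··> p2
  p2 = ((0 + 0) | 0)\{a} :: deadlocked
Reachable graph of Q (3 states):
  q0 = c.(a.(0 | 0) + (0 + 0) | c.0)\{a} :: ··c··> q1
  q1 = (a.(0 | 0) + (0 + 0) | c.0)\{a} :: ··c··> q2
  q2 = ((0 + 0) | 0)\{a} :: deadlocked
Coarsest stable partition (strong bisimilarity classes):
  B0 = {p0}
  B1 = {p1, q1}
  B2 = {p2, q2}
  B3 = {q0}
p0 ∈ B0, q0 ∈ B3 → different blocks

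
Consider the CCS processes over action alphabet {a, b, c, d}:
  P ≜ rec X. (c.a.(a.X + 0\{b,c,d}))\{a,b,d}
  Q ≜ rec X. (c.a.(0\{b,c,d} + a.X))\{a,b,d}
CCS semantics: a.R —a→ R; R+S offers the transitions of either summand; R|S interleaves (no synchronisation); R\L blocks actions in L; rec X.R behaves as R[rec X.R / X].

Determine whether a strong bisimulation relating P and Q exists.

P ~ Q

Reachable graph of P (2 states):
  u0 = rec X. (c.a.(a.X + 0\{b,c,d}))\{a,b,d} has moves --c--▸ u1
  u1 = (a.(a.(rec X. (c.a.(a.X + 0\{b,c,d}))\{a,b,d}) + 0\{b,c,d}))\{a,b,d} has moves (no moves)
Reachable graph of Q (2 states):
  v0 = rec X. (c.a.(0\{b,c,d} + a.X))\{a,b,d} has moves --c--▸ v1
  v1 = (a.(0\{b,c,d} + a.(rec X. (c.a.(0\{b,c,d} + a.X))\{a,b,d})))\{a,b,d} has moves (no moves)
Partition-refinement fixed point:
  B0 = {u0, v0}
  B1 = {u1, v1}
u0 ∈ B0, v0 ∈ B0 → same block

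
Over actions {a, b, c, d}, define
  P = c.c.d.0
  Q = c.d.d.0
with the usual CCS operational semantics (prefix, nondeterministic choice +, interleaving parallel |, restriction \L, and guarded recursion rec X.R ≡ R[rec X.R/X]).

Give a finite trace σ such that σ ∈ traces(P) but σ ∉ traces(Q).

LTS(P): 4 reachable states
  p0 = c.c.d.0 | —c→ p1
  p1 = c.d.0 | —c→ p2
  p2 = d.0 | —d→ p3
  p3 = 0 | ∅
LTS(Q): 4 reachable states
  q0 = c.d.d.0 | —c→ q1
  q1 = d.d.0 | —d→ q2
  q2 = d.0 | —d→ q3
  q3 = 0 | ∅
Trace ⟨cc⟩ through P, begin at {p0}:
  [1] c ⇒ {p1}
  [2] c ⇒ {p2}
  — P admits the full trace.
Trace ⟨cc⟩ through Q, begin at {q0}:
  [1] c ⇒ {q1}
  [2] c ⇒ no successor for Q

cc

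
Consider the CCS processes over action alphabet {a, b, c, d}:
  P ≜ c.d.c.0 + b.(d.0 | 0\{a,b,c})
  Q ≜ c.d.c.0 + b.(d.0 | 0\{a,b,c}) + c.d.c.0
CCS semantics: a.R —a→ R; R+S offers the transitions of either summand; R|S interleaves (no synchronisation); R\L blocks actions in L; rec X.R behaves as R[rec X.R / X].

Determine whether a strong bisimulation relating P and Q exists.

YES

Reachable graph of P (6 states):
  p0 = c.d.c.0 + b.(d.0 | 0\{a,b,c}) → ··b··> p1, ··c··> p2
  p1 = d.0 | 0\{a,b,c} → ··d··> p3
  p2 = d.c.0 → ··d··> p4
  p3 = 0 | 0\{a,b,c} → (no moves)
  p4 = c.0 → ··c··> p5
  p5 = 0 → (no moves)
Reachable graph of Q (6 states):
  q0 = c.d.c.0 + b.(d.0 | 0\{a,b,c}) + c.d.c.0 → ··b··> q1, ··c··> q2
  q1 = d.0 | 0\{a,b,c} → ··d··> q3
  q2 = d.c.0 → ··d··> q4
  q3 = 0 | 0\{a,b,c} → (no moves)
  q4 = c.0 → ··c··> q5
  q5 = 0 → (no moves)
Coarsest stable partition (strong bisimilarity classes):
  B0 = {p0, q0}
  B1 = {p1, q1}
  B2 = {p3, p5, q3, q5}
  B3 = {p2, q2}
  B4 = {p4, q4}
p0 ∈ B0, q0 ∈ B0 → same block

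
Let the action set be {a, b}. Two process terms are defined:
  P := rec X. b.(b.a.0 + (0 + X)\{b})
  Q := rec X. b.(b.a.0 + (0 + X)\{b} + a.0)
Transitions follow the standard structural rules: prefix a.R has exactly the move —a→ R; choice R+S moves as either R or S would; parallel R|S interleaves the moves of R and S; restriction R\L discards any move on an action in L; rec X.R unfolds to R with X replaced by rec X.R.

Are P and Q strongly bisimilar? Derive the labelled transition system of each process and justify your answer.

P's transition system — 4 states:
  m0 = rec X. b.(b.a.0 + (0 + X)\{b}) :: -b-> m1
  m1 = b.a.0 + (0 + (rec X. b.(b.a.0 + (0 + X)\{b})))\{b} :: -b-> m2
  m2 = a.0 :: -a-> m3
  m3 = 0 :: (no moves)
Q's transition system — 4 states:
  n0 = rec X. b.(b.a.0 + (0 + X)\{b} + a.0) :: -b-> n1
  n1 = b.a.0 + (0 + (rec X. b.(b.a.0 + (0 + X)\{b} + a.0)))\{b} + a.0 :: -a-> n2, -b-> n3
  n2 = 0 :: (no moves)
  n3 = a.0 :: -a-> n2
Coarsest stable partition (strong bisimilarity classes):
  B0 = {m0}
  B1 = {m1}
  B2 = {m2, n3}
  B3 = {m3, n2}
  B4 = {n0}
  B5 = {n1}
m0 ∈ B0, n0 ∈ B4 → different blocks

not bisimilar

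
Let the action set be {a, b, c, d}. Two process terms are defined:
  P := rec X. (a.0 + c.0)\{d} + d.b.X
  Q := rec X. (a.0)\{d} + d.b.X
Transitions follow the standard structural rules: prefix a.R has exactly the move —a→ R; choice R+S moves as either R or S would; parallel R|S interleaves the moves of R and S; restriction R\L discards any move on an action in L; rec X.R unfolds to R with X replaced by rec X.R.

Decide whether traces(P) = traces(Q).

trace-distinct — witness ⟨c⟩

Reachable graph of P (3 states):
  u0 = rec X. (a.0 + c.0)\{d} + d.b.X | =a=> u1, =c=> u1, =d=> u2
  u1 = 0\{d} | (no moves)
  u2 = b.(rec X. (a.0 + c.0)\{d} + d.b.X) | =b=> u0
Reachable graph of Q (3 states):
  v0 = rec X. (a.0)\{d} + d.b.X | =a=> v1, =d=> v2
  v1 = 0\{d} | (no moves)
  v2 = b.(rec X. (a.0)\{d} + d.b.X) | =b=> v0
Trace ⟨c⟩ through P, begin at {u0}:
  after c @ step 1: {u1}
  ✓ P
Trace ⟨c⟩ through Q, begin at {v0}:
  after c @ step 1: ∅ (Q stuck)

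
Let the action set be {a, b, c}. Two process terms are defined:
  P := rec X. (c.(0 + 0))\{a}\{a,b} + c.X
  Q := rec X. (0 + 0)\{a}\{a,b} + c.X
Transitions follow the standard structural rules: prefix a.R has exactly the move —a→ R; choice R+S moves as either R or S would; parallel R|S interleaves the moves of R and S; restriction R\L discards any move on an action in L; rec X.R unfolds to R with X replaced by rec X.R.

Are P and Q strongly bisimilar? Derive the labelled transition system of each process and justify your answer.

Reachable graph of P (2 states):
  m0 = rec X. (c.(0 + 0))\{a}\{a,b} + c.X → —c→ m0, —c→ m1
  m1 = (0 + 0)\{a}\{a,b} → stopped
Reachable graph of Q (1 states):
  n0 = rec X. (0 + 0)\{a}\{a,b} + c.X → —c→ n0
Bisimilarity quotient blocks:
  B0 = {m0}
  B1 = {m1}
  B2 = {n0}
m0 ∈ B0, n0 ∈ B2 → different blocks

P ≁ Q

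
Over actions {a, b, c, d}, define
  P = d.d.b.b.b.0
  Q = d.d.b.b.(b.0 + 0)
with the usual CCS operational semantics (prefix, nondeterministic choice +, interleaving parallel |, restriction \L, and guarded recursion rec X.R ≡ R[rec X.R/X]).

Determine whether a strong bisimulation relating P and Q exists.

P's transition system — 6 states:
  p0 = d.d.b.b.b.0 :: -d-> p1
  p1 = d.b.b.b.0 :: -d-> p2
  p2 = b.b.b.0 :: -b-> p3
  p3 = b.b.0 :: -b-> p4
  p4 = b.0 :: -b-> p5
  p5 = 0 :: ·
Q's transition system — 6 states:
  q0 = d.d.b.b.(b.0 + 0) :: -d-> q1
  q1 = d.b.b.(b.0 + 0) :: -d-> q2
  q2 = b.b.(b.0 + 0) :: -b-> q3
  q3 = b.(b.0 + 0) :: -b-> q4
  q4 = b.0 + 0 :: -b-> q5
  q5 = 0 :: ·
Partition-refinement fixed point:
  B0 = {p0, q0}
  B1 = {p1, q1}
  B2 = {p2, q2}
  B3 = {p3, q3}
  B4 = {p4, q4}
  B5 = {p5, q5}
p0 ∈ B0, q0 ∈ B0 → same block

bisimilar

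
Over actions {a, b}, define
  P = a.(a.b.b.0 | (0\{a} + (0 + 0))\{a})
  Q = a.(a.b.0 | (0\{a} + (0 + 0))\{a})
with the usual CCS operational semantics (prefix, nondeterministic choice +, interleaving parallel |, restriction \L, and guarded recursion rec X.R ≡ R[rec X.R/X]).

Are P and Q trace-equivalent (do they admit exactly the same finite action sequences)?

NO — witness ⟨aabb⟩

Reachable graph of P (5 states):
  s0 = a.(a.b.b.0 | (0\{a} + (0 + 0))\{a}) has moves =a=> s1
  s1 = a.b.b.0 | (0\{a} + (0 + 0))\{a} has moves =a=> s2
  s2 = b.b.0 | (0\{a} + (0 + 0))\{a} has moves =b=> s3
  s3 = b.0 | (0\{a} + (0 + 0))\{a} has moves =b=> s4
  s4 = 0 | (0\{a} + (0 + 0))\{a} has moves ∅
Reachable graph of Q (4 states):
  t0 = a.(a.b.0 | (0\{a} + (0 + 0))\{a}) has moves =a=> t1
  t1 = a.b.0 | (0\{a} + (0 + 0))\{a} has moves =a=> t2
  t2 = b.0 | (0\{a} + (0 + 0))\{a} has moves =b=> t3
  t3 = 0 | (0\{a} + (0 + 0))\{a} has moves ∅
Executing aabb from P (initial set {s0}):
  after a @ step 1: {s1}
  after a @ step 2: {s2}
  after b @ step 3: {s3}
  after b @ step 4: {s4}
  — P admits the full trace.
Executing aabb from Q (initial set {t0}):
  after a @ step 1: {t1}
  after a @ step 2: {t2}
  after b @ step 3: {t3}
  after b @ step 4: no successor for Q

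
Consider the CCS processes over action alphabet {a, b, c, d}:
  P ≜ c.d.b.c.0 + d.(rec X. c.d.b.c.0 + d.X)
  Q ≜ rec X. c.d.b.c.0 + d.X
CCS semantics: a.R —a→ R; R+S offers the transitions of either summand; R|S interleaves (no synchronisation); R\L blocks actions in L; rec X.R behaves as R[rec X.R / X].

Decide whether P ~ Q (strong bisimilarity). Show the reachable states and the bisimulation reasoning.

bisimilar

Reachable graph of P (6 states):
  u0 = c.d.b.c.0 + d.(rec X. c.d.b.c.0 + d.X) has moves ··c··> u1, ··d··> u2
  u1 = d.b.c.0 has moves ··d··> u3
  u2 = rec X. c.d.b.c.0 + d.X has moves ··c··> u1, ··d··> u2
  u3 = b.c.0 has moves ··b··> u4
  u4 = c.0 has moves ··c··> u5
  u5 = 0 has moves stopped
Reachable graph of Q (5 states):
  v0 = rec X. c.d.b.c.0 + d.X has moves ··c··> v1, ··d··> v0
  v1 = d.b.c.0 has moves ··d··> v2
  v2 = b.c.0 has moves ··b··> v3
  v3 = c.0 has moves ··c··> v4
  v4 = 0 has moves stopped
Coarsest stable partition (strong bisimilarity classes):
  B0 = {u0, u2, v0}
  B1 = {u1, v1}
  B2 = {u3, v2}
  B3 = {u4, v3}
  B4 = {u5, v4}
u0 ∈ B0, v0 ∈ B0 → same block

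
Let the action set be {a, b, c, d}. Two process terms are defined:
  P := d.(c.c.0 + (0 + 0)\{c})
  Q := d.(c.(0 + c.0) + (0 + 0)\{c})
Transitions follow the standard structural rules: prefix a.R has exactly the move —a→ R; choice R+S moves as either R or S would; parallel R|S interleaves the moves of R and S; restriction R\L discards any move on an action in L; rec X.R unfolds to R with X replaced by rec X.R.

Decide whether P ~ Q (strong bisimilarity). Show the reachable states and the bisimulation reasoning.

P ~ Q

Reachable graph of P (4 states):
  s0 = d.(c.c.0 + (0 + 0)\{c}) → -d-> s1
  s1 = c.c.0 + (0 + 0)\{c} → -c-> s2
  s2 = c.0 → -c-> s3
  s3 = 0 → deadlocked
Reachable graph of Q (4 states):
  t0 = d.(c.(0 + c.0) + (0 + 0)\{c}) → -d-> t1
  t1 = c.(0 + c.0) + (0 + 0)\{c} → -c-> t2
  t2 = 0 + c.0 → -c-> t3
  t3 = 0 → deadlocked
Partition-refinement fixed point:
  B0 = {s0, t0}
  B1 = {s1, t1}
  B2 = {s2, t2}
  B3 = {s3, t3}
s0 ∈ B0, t0 ∈ B0 → same block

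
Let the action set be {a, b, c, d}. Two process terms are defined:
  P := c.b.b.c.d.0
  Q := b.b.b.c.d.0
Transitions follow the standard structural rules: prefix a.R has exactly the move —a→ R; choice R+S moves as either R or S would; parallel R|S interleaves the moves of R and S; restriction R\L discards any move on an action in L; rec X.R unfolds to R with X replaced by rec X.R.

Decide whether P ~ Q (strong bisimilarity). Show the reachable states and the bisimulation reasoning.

Reachable graph of P (6 states):
  s0 = c.b.b.c.d.0 → ··c··> s1
  s1 = b.b.c.d.0 → ··b··> s2
  s2 = b.c.d.0 → ··b··> s3
  s3 = c.d.0 → ··c··> s4
  s4 = d.0 → ··d··> s5
  s5 = 0 → ·
Reachable graph of Q (6 states):
  t0 = b.b.b.c.d.0 → ··b··> t1
  t1 = b.b.c.d.0 → ··b··> t2
  t2 = b.c.d.0 → ··b··> t3
  t3 = c.d.0 → ··c··> t4
  t4 = d.0 → ··d··> t5
  t5 = 0 → ·
Partition-refinement fixed point:
  B0 = {s0}
  B1 = {s1, t1}
  B2 = {s2, t2}
  B3 = {s3, t3}
  B4 = {s4, t4}
  B5 = {s5, t5}
  B6 = {t0}
s0 ∈ B0, t0 ∈ B6 → different blocks

P ≁ Q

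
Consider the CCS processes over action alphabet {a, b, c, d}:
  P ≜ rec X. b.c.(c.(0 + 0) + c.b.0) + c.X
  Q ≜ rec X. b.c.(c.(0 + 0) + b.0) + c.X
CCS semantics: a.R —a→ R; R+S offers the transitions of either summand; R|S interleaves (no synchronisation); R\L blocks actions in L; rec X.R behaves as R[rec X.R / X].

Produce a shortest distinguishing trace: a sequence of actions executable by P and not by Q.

Reachable graph of P (6 states):
  p0 = rec X. b.c.(c.(0 + 0) + c.b.0) + c.X ⊢ --b--▸ p1, --c--▸ p0
  p1 = c.(c.(0 + 0) + c.b.0) ⊢ --c--▸ p2
  p2 = c.(0 + 0) + c.b.0 ⊢ --c--▸ p3, --c--▸ p4
  p3 = 0 + 0 ⊢ ∅
  p4 = b.0 ⊢ --b--▸ p5
  p5 = 0 ⊢ ∅
Reachable graph of Q (5 states):
  q0 = rec X. b.c.(c.(0 + 0) + b.0) + c.X ⊢ --b--▸ q1, --c--▸ q0
  q1 = c.(c.(0 + 0) + b.0) ⊢ --c--▸ q2
  q2 = c.(0 + 0) + b.0 ⊢ --b--▸ q3, --c--▸ q4
  q3 = 0 ⊢ ∅
  q4 = 0 + 0 ⊢ ∅
Executing bccb from P (initial set {p0}):
  step 1 (b): {p1}
  step 2 (c): {p2}
  step 3 (c): {p3, p4}
  step 4 (b): {p5}
  ✓ P
Executing bccb from Q (initial set {q0}):
  step 1 (b): {q1}
  step 2 (c): {q2}
  step 3 (c): {q4}
  step 4 (b): no successor for Q

bccb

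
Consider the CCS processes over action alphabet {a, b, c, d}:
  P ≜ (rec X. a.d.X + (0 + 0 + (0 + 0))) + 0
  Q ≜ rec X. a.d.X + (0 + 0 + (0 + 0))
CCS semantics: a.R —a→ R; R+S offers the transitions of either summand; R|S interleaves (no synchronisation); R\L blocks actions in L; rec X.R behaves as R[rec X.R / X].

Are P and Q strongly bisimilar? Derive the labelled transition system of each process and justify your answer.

LTS(P): 3 reachable states
  u0 = (rec X. a.d.X + (0 + 0 + (0 + 0))) + 0 ⊢ =a=> u1
  u1 = d.(rec X. a.d.X + (0 + 0 + (0 + 0))) ⊢ =d=> u2
  u2 = rec X. a.d.X + (0 + 0 + (0 + 0)) ⊢ =a=> u1
LTS(Q): 2 reachable states
  v0 = rec X. a.d.X + (0 + 0 + (0 + 0)) ⊢ =a=> v1
  v1 = d.(rec X. a.d.X + (0 + 0 + (0 + 0))) ⊢ =d=> v0
Bisimilarity quotient blocks:
  B0 = {u0, u2, v0}
  B1 = {u1, v1}
u0 ∈ B0, v0 ∈ B0 → same block

P ~ Q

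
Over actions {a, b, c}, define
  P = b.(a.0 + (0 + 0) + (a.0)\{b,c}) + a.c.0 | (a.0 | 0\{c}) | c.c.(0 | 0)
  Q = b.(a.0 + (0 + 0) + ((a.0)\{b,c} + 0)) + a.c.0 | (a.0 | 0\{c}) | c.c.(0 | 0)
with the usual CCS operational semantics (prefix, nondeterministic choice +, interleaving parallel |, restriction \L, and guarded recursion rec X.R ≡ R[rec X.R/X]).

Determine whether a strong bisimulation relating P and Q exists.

bisimilar

Reachable graph of P (21 states):
  s0 = b.(a.0 + (0 + 0) + (a.0)\{b,c}) + a.c.0 | (a.0 | 0\{c}) | c.c.(0 | 0) → --a--▸ s1, --a--▸ s2, --b--▸ s3, --c--▸ s4
  s1 = a.c.0 | (0 | 0\{c}) | c.c.(0 | 0) → --a--▸ s5, --c--▸ s6
  s2 = c.0 | (a.0 | 0\{c}) | c.c.(0 | 0) → --a--▸ s5, --c--▸ s7, --c--▸ s8
  s3 = a.0 + (0 + 0) + (a.0)\{b,c} → --a--▸ s10, --a--▸ s9
  s4 = a.c.0 | (a.0 | 0\{c}) | c.(0 | 0) → --a--▸ s6, --a--▸ s8, --c--▸ s11
  s5 = c.0 | (0 | 0\{c}) | c.c.(0 | 0) → --c--▸ s12, --c--▸ s13
  s6 = a.c.0 | (0 | 0\{c}) | c.(0 | 0) → --a--▸ s13, --c--▸ s14
  s7 = 0 | (a.0 | 0\{c}) | c.c.(0 | 0) → --a--▸ s12, --c--▸ s15
  s8 = c.0 | (a.0 | 0\{c}) | c.(0 | 0) → --a--▸ s13, --c--▸ s15, --c--▸ s16
  s9 = 0 → deadlocked
  s10 = 0\{b,c} → deadlocked
  s11 = a.c.0 | (a.0 | 0\{c}) | (0 | 0) → --a--▸ s14, --a--▸ s16
  s12 = 0 | (0 | 0\{c}) | c.c.(0 | 0) → --c--▸ s17
  s13 = c.0 | (0 | 0\{c}) | c.(0 | 0) → --c--▸ s17, --c--▸ s18
  s14 = a.c.0 | (0 | 0\{c}) | (0 | 0) → --a--▸ s18
  s15 = 0 | (a.0 | 0\{c}) | c.(0 | 0) → --a--▸ s17, --c--▸ s19
  s16 = c.0 | (a.0 | 0\{c}) | (0 | 0) → --a--▸ s18, --c--▸ s19
  s17 = 0 | (0 | 0\{c}) | c.(0 | 0) → --c--▸ s20
  s18 = c.0 | (0 | 0\{c}) | (0 | 0) → --c--▸ s20
  s19 = 0 | (a.0 | 0\{c}) | (0 | 0) → --a--▸ s20
  s20 = 0 | (0 | 0\{c}) | (0 | 0) → deadlocked
Reachable graph of Q (21 states):
  t0 = b.(a.0 + (0 + 0) + ((a.0)\{b,c} + 0)) + a.c.0 | (a.0 | 0\{c}) | c.c.(0 | 0) → --a--▸ t1, --a--▸ t2, --b--▸ t3, --c--▸ t4
  t1 = a.c.0 | (0 | 0\{c}) | c.c.(0 | 0) → --a--▸ t5, --c--▸ t6
  t2 = c.0 | (a.0 | 0\{c}) | c.c.(0 | 0) → --a--▸ t5, --c--▸ t7, --c--▸ t8
  t3 = a.0 + (0 + 0) + ((a.0)\{b,c} + 0) → --a--▸ t10, --a--▸ t9
  t4 = a.c.0 | (a.0 | 0\{c}) | c.(0 | 0) → --a--▸ t6, --a--▸ t8, --c--▸ t11
  t5 = c.0 | (0 | 0\{c}) | c.c.(0 | 0) → --c--▸ t12, --c--▸ t13
  t6 = a.c.0 | (0 | 0\{c}) | c.(0 | 0) → --a--▸ t13, --c--▸ t14
  t7 = 0 | (a.0 | 0\{c}) | c.c.(0 | 0) → --a--▸ t12, --c--▸ t15
  t8 = c.0 | (a.0 | 0\{c}) | c.(0 | 0) → --a--▸ t13, --c--▸ t15, --c--▸ t16
  t9 = 0 → deadlocked
  t10 = 0\{b,c} → deadlocked
  t11 = a.c.0 | (a.0 | 0\{c}) | (0 | 0) → --a--▸ t14, --a--▸ t16
  t12 = 0 | (0 | 0\{c}) | c.c.(0 | 0) → --c--▸ t17
  t13 = c.0 | (0 | 0\{c}) | c.(0 | 0) → --c--▸ t17, --c--▸ t18
  t14 = a.c.0 | (0 | 0\{c}) | (0 | 0) → --a--▸ t18
  t15 = 0 | (a.0 | 0\{c}) | c.(0 | 0) → --a--▸ t17, --c--▸ t19
  t16 = c.0 | (a.0 | 0\{c}) | (0 | 0) → --a--▸ t18, --c--▸ t19
  t17 = 0 | (0 | 0\{c}) | c.(0 | 0) → --c--▸ t20
  t18 = c.0 | (0 | 0\{c}) | (0 | 0) → --c--▸ t20
  t19 = 0 | (a.0 | 0\{c}) | (0 | 0) → --a--▸ t20
  t20 = 0 | (0 | 0\{c}) | (0 | 0) → deadlocked
Coarsest stable partition (strong bisimilarity classes):
  B0 = {s0, t0}
  B1 = {s4, t4}
  B2 = {s11, t11}
  B3 = {s14, t14}
  B4 = {s17, s18, t17, t18}
  B5 = {s10, s20, s9, t10, t20, t9}
  B6 = {s15, s16, t15, t16}
  B7 = {s19, s3, t19, t3}
  B8 = {s6, t6}
  B9 = {s12, s13, t12, t13}
  B10 = {s7, s8, t7, t8}
  B11 = {s1, t1}
  B12 = {s5, t5}
  B13 = {s2, t2}
s0 ∈ B0, t0 ∈ B0 → same block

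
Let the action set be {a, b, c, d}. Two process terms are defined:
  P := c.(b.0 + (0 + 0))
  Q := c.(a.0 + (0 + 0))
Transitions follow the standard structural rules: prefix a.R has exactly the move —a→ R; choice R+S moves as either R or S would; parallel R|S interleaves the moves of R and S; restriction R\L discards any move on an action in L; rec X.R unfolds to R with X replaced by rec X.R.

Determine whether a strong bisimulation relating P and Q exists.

NO

P's transition system — 3 states:
  s0 = c.(b.0 + (0 + 0)) ⊢ ··c··> s1
  s1 = b.0 + (0 + 0) ⊢ ··b··> s2
  s2 = 0 ⊢ stopped
Q's transition system — 3 states:
  t0 = c.(a.0 + (0 + 0)) ⊢ ··c··> t1
  t1 = a.0 + (0 + 0) ⊢ ··a··> t2
  t2 = 0 ⊢ stopped
Partition-refinement fixed point:
  B0 = {s0}
  B1 = {s1}
  B2 = {s2, t2}
  B3 = {t0}
  B4 = {t1}
s0 ∈ B0, t0 ∈ B3 → different blocks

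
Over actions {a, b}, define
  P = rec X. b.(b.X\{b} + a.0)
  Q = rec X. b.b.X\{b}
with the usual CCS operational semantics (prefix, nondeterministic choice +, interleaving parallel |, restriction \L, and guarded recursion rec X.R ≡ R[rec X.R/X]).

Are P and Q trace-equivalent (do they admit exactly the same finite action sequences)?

NO — witness ⟨ba⟩

LTS(P): 4 reachable states
  s0 = rec X. b.(b.X\{b} + a.0) | -b-> s1
  s1 = b.(rec X. b.(b.X\{b} + a.0))\{b} + a.0 | -a-> s2, -b-> s3
  s2 = 0 | stopped
  s3 = (rec X. b.(b.X\{b} + a.0))\{b} | stopped
LTS(Q): 3 reachable states
  t0 = rec X. b.b.X\{b} | -b-> t1
  t1 = b.(rec X. b.b.X\{b})\{b} | -b-> t2
  t2 = (rec X. b.b.X\{b})\{b} | stopped
Executing ba from P (initial set {s0}):
  step 1 (b): {s1}
  step 2 (a): {s2}
  ✓ P
Executing ba from Q (initial set {t0}):
  step 1 (b): {t1}
  step 2 (a): no successor for Q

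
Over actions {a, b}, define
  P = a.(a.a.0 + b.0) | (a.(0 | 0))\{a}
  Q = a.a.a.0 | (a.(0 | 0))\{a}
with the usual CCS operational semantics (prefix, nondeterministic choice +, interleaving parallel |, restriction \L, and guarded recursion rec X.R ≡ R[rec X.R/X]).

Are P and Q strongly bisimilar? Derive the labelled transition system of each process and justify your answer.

not bisimilar

LTS(P): 4 reachable states
  s0 = a.(a.a.0 + b.0) | (a.(0 | 0))\{a} has moves -a-> s1
  s1 = (a.a.0 + b.0) | (a.(0 | 0))\{a} has moves -a-> s2, -b-> s3
  s2 = a.0 | (a.(0 | 0))\{a} has moves -a-> s3
  s3 = 0 | (a.(0 | 0))\{a} has moves ·
LTS(Q): 4 reachable states
  t0 = a.a.a.0 | (a.(0 | 0))\{a} has moves -a-> t1
  t1 = a.a.0 | (a.(0 | 0))\{a} has moves -a-> t2
  t2 = a.0 | (a.(0 | 0))\{a} has moves -a-> t3
  t3 = 0 | (a.(0 | 0))\{a} has moves ·
Partition-refinement fixed point:
  B0 = {s0}
  B1 = {s1}
  B2 = {s2, t2}
  B3 = {s3, t3}
  B4 = {t0}
  B5 = {t1}
s0 ∈ B0, t0 ∈ B4 → different blocks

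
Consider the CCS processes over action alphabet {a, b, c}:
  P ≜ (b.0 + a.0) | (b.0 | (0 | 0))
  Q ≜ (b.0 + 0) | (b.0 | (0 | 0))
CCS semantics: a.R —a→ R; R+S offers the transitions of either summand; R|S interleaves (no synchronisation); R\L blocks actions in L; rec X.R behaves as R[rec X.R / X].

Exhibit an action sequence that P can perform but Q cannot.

P's transition system — 4 states:
  u0 = (b.0 + a.0) | (b.0 | (0 | 0)) has moves =a=> u1, =b=> u1, =b=> u2
  u1 = 0 | (b.0 | (0 | 0)) has moves =b=> u3
  u2 = (b.0 + a.0) | (0 | (0 | 0)) has moves =a=> u3, =b=> u3
  u3 = 0 | (0 | (0 | 0)) has moves deadlocked
Q's transition system — 4 states:
  v0 = (b.0 + 0) | (b.0 | (0 | 0)) has moves =b=> v1, =b=> v2
  v1 = (b.0 + 0) | (0 | (0 | 0)) has moves =b=> v3
  v2 = 0 | (b.0 | (0 | 0)) has moves =b=> v3
  v3 = 0 | (0 | (0 | 0)) has moves deadlocked
Trace ⟨a⟩ through P, begin at {u0}:
  [1] a ⇒ {u1}
  — P admits the full trace.
Trace ⟨a⟩ through Q, begin at {v0}:
  [1] a ⇒ no successor for Q

a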